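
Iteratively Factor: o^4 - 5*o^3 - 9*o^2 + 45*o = (o)*(o^3 - 5*o^2 - 9*o + 45) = o*(o - 3)*(o^2 - 2*o - 15) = o*(o - 3)*(o + 3)*(o - 5)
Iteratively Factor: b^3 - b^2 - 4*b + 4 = (b - 1)*(b^2 - 4) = (b - 2)*(b - 1)*(b + 2)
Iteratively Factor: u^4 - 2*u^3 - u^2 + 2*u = (u - 1)*(u^3 - u^2 - 2*u) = (u - 1)*(u + 1)*(u^2 - 2*u) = u*(u - 1)*(u + 1)*(u - 2)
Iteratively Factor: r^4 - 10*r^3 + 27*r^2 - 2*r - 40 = (r + 1)*(r^3 - 11*r^2 + 38*r - 40) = (r - 2)*(r + 1)*(r^2 - 9*r + 20) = (r - 5)*(r - 2)*(r + 1)*(r - 4)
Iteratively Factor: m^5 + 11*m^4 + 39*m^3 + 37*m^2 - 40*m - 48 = (m - 1)*(m^4 + 12*m^3 + 51*m^2 + 88*m + 48) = (m - 1)*(m + 3)*(m^3 + 9*m^2 + 24*m + 16) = (m - 1)*(m + 3)*(m + 4)*(m^2 + 5*m + 4) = (m - 1)*(m + 3)*(m + 4)^2*(m + 1)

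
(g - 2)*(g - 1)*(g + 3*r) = g^3 + 3*g^2*r - 3*g^2 - 9*g*r + 2*g + 6*r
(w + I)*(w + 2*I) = w^2 + 3*I*w - 2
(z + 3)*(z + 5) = z^2 + 8*z + 15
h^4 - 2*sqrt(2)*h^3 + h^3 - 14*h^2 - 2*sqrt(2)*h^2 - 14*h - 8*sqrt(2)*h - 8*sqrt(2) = (h + 1)*(h - 4*sqrt(2))*(h + sqrt(2))^2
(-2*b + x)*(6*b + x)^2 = -72*b^3 + 12*b^2*x + 10*b*x^2 + x^3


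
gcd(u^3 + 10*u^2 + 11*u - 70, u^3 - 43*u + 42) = u + 7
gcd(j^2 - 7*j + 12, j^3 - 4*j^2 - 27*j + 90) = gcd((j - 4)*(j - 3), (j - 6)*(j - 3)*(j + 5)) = j - 3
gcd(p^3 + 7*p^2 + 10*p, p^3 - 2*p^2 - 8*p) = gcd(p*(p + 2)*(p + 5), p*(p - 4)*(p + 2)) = p^2 + 2*p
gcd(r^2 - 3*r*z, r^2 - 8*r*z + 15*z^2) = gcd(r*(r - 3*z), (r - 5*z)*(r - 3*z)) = -r + 3*z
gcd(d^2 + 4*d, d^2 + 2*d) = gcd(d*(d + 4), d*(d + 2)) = d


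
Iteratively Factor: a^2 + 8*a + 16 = (a + 4)*(a + 4)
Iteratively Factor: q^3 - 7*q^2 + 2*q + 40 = (q - 5)*(q^2 - 2*q - 8) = (q - 5)*(q - 4)*(q + 2)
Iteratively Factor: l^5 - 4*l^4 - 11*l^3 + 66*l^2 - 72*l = (l - 2)*(l^4 - 2*l^3 - 15*l^2 + 36*l) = (l - 3)*(l - 2)*(l^3 + l^2 - 12*l) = (l - 3)*(l - 2)*(l + 4)*(l^2 - 3*l) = (l - 3)^2*(l - 2)*(l + 4)*(l)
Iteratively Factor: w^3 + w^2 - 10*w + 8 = (w + 4)*(w^2 - 3*w + 2) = (w - 2)*(w + 4)*(w - 1)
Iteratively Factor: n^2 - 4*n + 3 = (n - 1)*(n - 3)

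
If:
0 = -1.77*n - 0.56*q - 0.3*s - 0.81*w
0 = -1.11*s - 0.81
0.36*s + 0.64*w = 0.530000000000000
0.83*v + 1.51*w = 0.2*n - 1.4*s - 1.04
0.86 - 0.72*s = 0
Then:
No Solution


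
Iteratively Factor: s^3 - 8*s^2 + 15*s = (s - 5)*(s^2 - 3*s) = (s - 5)*(s - 3)*(s)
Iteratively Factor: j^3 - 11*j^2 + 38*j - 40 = (j - 5)*(j^2 - 6*j + 8) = (j - 5)*(j - 4)*(j - 2)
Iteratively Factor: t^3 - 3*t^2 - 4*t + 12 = (t - 2)*(t^2 - t - 6) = (t - 3)*(t - 2)*(t + 2)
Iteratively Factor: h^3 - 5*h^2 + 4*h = (h)*(h^2 - 5*h + 4) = h*(h - 4)*(h - 1)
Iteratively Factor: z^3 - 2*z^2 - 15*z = (z - 5)*(z^2 + 3*z) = z*(z - 5)*(z + 3)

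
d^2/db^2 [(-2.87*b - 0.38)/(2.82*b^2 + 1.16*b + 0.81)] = (-(2.87*b + 0.38)*(5.64*b + 1.16)*(11.28*b + 2.32) + (48.5604*b + 8.8016)*(2.82*b^2 + 1.16*b + 0.81))/(2.82*b^2 + 1.16*b + 0.81)^3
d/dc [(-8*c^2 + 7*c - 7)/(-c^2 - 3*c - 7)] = (31*c^2 + 98*c - 70)/(c^4 + 6*c^3 + 23*c^2 + 42*c + 49)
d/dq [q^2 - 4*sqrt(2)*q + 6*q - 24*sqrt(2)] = 2*q - 4*sqrt(2) + 6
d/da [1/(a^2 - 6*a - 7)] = 2*(3 - a)/(-a^2 + 6*a + 7)^2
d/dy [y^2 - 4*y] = 2*y - 4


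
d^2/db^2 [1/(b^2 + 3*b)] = 2*(-b*(b + 3) + (2*b + 3)^2)/(b^3*(b + 3)^3)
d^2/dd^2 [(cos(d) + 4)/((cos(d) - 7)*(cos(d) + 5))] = (-18*(1 - cos(d)^2)^2 - cos(d)^5 - 184*cos(d)^3 - 518*cos(d)^2 - 783*cos(d) + 190)/((cos(d) - 7)^3*(cos(d) + 5)^3)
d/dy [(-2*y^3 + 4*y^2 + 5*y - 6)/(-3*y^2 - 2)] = (6*y^4 + 27*y^2 - 52*y - 10)/(9*y^4 + 12*y^2 + 4)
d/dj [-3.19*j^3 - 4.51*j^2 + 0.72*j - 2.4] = -9.57*j^2 - 9.02*j + 0.72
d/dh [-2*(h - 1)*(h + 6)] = -4*h - 10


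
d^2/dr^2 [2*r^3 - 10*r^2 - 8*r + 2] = 12*r - 20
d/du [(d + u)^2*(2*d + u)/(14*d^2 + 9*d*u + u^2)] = (13*d^2 + 14*d*u + u^2)/(49*d^2 + 14*d*u + u^2)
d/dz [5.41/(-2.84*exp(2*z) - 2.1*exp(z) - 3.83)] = (30.7288*exp(z) + 11.361)*exp(z)/(2.84*exp(2*z) + 2.1*exp(z) + 3.83)^2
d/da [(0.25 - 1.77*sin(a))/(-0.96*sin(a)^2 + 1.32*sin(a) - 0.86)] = (-1.6992*sin(a)^2 + 0.48*sin(a) + 1.1922)*cos(a)/(0.9216*sin(a)^4 - 2.5344*sin(a)^3 + 3.3936*sin(a)^2 - 2.2704*sin(a) + 0.7396)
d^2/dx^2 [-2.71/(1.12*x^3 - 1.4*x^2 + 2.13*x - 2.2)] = ((18.2112*x - 7.588)*(1.12*x^3 - 1.4*x^2 + 2.13*x - 2.2) - 2.71*(3.36*x^2 - 2.8*x + 2.13)*(6.72*x^2 - 5.6*x + 4.26))/(1.12*x^3 - 1.4*x^2 + 2.13*x - 2.2)^3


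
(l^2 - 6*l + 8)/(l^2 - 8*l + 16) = (l - 2)/(l - 4)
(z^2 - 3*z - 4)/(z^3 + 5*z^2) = (z^2 - 3*z - 4)/(z^2*(z + 5))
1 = 1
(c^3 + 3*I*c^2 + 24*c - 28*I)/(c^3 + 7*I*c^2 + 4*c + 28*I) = (c - 2*I)/(c + 2*I)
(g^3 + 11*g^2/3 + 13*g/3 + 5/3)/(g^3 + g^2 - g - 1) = (g + 5/3)/(g - 1)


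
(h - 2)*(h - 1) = h^2 - 3*h + 2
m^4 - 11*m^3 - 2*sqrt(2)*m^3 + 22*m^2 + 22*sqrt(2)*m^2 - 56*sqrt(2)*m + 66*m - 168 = (m - 7)*(m - 4)*(m - 3*sqrt(2))*(m + sqrt(2))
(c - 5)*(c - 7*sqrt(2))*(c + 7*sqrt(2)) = c^3 - 5*c^2 - 98*c + 490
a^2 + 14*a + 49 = (a + 7)^2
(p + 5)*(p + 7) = p^2 + 12*p + 35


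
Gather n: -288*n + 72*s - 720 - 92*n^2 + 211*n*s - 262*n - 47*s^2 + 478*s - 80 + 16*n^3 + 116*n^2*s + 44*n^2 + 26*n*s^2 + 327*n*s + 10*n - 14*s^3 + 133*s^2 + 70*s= 16*n^3 + n^2*(116*s - 48) + n*(26*s^2 + 538*s - 540) - 14*s^3 + 86*s^2 + 620*s - 800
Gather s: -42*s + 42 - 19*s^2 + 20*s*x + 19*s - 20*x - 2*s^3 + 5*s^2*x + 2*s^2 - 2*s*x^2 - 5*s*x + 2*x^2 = -2*s^3 + s^2*(5*x - 17) + s*(-2*x^2 + 15*x - 23) + 2*x^2 - 20*x + 42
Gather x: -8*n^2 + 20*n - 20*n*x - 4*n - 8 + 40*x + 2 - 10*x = -8*n^2 + 16*n + x*(30 - 20*n) - 6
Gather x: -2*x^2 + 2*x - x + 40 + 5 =-2*x^2 + x + 45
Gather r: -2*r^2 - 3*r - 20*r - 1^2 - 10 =-2*r^2 - 23*r - 11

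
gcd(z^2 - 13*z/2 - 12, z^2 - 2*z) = 1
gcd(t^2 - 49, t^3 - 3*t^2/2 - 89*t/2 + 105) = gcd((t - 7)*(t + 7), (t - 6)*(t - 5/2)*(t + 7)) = t + 7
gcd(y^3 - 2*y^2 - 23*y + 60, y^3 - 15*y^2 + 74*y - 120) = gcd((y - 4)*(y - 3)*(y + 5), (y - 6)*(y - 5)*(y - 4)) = y - 4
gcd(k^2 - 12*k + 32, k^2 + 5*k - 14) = 1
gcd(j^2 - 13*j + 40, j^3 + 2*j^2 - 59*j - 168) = j - 8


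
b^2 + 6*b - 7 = (b - 1)*(b + 7)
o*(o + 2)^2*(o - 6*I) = o^4 + 4*o^3 - 6*I*o^3 + 4*o^2 - 24*I*o^2 - 24*I*o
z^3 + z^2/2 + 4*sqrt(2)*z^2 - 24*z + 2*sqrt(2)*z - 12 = (z + 1/2)*(z - 2*sqrt(2))*(z + 6*sqrt(2))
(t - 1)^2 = t^2 - 2*t + 1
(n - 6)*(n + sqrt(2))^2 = n^3 - 6*n^2 + 2*sqrt(2)*n^2 - 12*sqrt(2)*n + 2*n - 12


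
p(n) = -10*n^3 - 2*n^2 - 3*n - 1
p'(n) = -30*n^2 - 4*n - 3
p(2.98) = -292.34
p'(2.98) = -281.33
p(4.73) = -1118.17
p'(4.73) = -693.11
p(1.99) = -93.70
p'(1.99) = -129.76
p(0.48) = -4.01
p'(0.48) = -11.83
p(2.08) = -105.88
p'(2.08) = -141.11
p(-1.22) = 17.84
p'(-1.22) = -42.77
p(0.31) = -2.42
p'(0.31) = -7.12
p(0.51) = -4.38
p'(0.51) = -12.84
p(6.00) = -2251.00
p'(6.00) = -1107.00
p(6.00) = -2251.00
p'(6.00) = -1107.00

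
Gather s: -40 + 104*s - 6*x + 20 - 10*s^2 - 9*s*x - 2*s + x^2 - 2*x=-10*s^2 + s*(102 - 9*x) + x^2 - 8*x - 20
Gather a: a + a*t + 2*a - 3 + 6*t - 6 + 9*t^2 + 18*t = a*(t + 3) + 9*t^2 + 24*t - 9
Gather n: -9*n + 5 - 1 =4 - 9*n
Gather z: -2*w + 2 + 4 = 6 - 2*w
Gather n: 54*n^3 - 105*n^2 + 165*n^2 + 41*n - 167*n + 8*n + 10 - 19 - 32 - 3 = 54*n^3 + 60*n^2 - 118*n - 44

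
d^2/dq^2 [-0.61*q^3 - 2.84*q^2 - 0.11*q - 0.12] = -3.66*q - 5.68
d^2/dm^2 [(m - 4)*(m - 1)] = 2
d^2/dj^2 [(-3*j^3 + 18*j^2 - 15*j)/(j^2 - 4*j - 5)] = -12/(j^3 + 3*j^2 + 3*j + 1)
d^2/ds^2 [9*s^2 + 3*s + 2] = 18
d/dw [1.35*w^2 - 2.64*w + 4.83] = 2.7*w - 2.64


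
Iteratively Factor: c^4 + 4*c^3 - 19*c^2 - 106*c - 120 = (c + 3)*(c^3 + c^2 - 22*c - 40) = (c + 2)*(c + 3)*(c^2 - c - 20) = (c - 5)*(c + 2)*(c + 3)*(c + 4)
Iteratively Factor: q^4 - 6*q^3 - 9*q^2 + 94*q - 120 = (q + 4)*(q^3 - 10*q^2 + 31*q - 30) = (q - 2)*(q + 4)*(q^2 - 8*q + 15) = (q - 3)*(q - 2)*(q + 4)*(q - 5)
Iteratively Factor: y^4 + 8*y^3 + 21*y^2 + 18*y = (y)*(y^3 + 8*y^2 + 21*y + 18) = y*(y + 3)*(y^2 + 5*y + 6) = y*(y + 3)^2*(y + 2)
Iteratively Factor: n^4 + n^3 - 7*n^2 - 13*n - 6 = (n + 2)*(n^3 - n^2 - 5*n - 3) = (n - 3)*(n + 2)*(n^2 + 2*n + 1) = (n - 3)*(n + 1)*(n + 2)*(n + 1)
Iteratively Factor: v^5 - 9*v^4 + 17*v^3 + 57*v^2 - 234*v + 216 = (v - 3)*(v^4 - 6*v^3 - v^2 + 54*v - 72) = (v - 3)*(v + 3)*(v^3 - 9*v^2 + 26*v - 24) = (v - 4)*(v - 3)*(v + 3)*(v^2 - 5*v + 6) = (v - 4)*(v - 3)^2*(v + 3)*(v - 2)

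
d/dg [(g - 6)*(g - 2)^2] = (g - 2)*(3*g - 14)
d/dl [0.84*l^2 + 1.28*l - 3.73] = 1.68*l + 1.28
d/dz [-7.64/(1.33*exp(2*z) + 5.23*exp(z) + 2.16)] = (20.3224*exp(z) + 39.9572)*exp(z)/(1.33*exp(2*z) + 5.23*exp(z) + 2.16)^2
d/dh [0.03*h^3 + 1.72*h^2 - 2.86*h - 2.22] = 0.09*h^2 + 3.44*h - 2.86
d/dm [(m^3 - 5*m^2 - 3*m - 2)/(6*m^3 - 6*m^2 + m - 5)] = (24*m^4 + 38*m^3 - 2*m^2 + 26*m + 17)/(36*m^6 - 72*m^5 + 48*m^4 - 72*m^3 + 61*m^2 - 10*m + 25)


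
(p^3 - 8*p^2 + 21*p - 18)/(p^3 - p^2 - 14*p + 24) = (p - 3)/(p + 4)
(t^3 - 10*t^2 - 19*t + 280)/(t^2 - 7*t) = t - 3 - 40/t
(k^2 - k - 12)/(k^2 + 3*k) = (k - 4)/k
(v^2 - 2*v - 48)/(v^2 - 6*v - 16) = (v + 6)/(v + 2)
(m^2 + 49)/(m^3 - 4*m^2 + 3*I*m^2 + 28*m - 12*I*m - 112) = (m - 7*I)/(m^2 - 4*m*(1 + I) + 16*I)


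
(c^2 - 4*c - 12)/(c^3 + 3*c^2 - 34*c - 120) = (c + 2)/(c^2 + 9*c + 20)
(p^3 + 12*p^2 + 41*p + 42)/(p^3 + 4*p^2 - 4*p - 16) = (p^2 + 10*p + 21)/(p^2 + 2*p - 8)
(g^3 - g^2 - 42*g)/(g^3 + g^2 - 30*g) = (g - 7)/(g - 5)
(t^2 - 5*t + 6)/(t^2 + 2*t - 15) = (t - 2)/(t + 5)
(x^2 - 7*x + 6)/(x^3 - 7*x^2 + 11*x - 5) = (x - 6)/(x^2 - 6*x + 5)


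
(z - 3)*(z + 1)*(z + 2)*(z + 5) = z^4 + 5*z^3 - 7*z^2 - 41*z - 30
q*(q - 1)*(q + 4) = q^3 + 3*q^2 - 4*q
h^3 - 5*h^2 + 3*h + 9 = (h - 3)^2*(h + 1)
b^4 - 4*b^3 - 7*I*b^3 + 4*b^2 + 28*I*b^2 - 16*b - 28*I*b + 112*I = (b - 4)*(b - 7*I)*(b - 2*I)*(b + 2*I)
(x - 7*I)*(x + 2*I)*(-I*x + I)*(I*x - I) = x^4 - 2*x^3 - 5*I*x^3 + 15*x^2 + 10*I*x^2 - 28*x - 5*I*x + 14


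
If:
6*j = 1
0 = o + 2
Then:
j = 1/6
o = -2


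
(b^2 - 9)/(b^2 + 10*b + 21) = (b - 3)/(b + 7)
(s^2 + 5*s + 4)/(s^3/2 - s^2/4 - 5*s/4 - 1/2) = 4*(s + 4)/(2*s^2 - 3*s - 2)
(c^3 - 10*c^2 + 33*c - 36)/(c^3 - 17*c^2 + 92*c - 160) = (c^2 - 6*c + 9)/(c^2 - 13*c + 40)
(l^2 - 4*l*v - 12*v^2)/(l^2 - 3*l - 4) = (-l^2 + 4*l*v + 12*v^2)/(-l^2 + 3*l + 4)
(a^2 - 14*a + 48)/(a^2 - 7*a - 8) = (a - 6)/(a + 1)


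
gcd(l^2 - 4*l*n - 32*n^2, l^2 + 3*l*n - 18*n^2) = 1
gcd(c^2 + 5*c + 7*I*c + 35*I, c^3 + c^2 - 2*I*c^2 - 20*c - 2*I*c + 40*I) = c + 5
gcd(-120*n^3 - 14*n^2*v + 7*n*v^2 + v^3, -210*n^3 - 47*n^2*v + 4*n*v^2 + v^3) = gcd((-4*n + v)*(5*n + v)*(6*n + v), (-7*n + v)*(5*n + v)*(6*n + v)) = 30*n^2 + 11*n*v + v^2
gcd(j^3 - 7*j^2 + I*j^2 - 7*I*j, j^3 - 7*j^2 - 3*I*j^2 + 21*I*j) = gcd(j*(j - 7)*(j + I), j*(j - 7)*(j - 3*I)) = j^2 - 7*j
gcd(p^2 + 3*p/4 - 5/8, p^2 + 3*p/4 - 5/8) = p^2 + 3*p/4 - 5/8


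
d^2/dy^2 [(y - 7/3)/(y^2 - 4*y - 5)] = 2*((19 - 9*y)*(-y^2 + 4*y + 5) - 4*(y - 2)^2*(3*y - 7))/(3*(-y^2 + 4*y + 5)^3)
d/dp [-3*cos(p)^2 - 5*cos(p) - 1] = (6*cos(p) + 5)*sin(p)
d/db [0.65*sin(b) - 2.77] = 0.65*cos(b)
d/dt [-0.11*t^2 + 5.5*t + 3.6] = 5.5 - 0.22*t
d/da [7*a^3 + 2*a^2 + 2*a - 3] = 21*a^2 + 4*a + 2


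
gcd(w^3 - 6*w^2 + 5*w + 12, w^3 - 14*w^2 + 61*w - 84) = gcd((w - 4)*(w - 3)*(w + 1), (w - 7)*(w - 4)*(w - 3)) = w^2 - 7*w + 12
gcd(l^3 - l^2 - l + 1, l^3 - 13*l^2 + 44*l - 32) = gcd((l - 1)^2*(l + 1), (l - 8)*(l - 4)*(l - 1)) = l - 1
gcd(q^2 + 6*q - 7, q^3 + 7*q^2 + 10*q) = 1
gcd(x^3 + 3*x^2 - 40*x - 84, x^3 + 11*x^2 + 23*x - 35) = x + 7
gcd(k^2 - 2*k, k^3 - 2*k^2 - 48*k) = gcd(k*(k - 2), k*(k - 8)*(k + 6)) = k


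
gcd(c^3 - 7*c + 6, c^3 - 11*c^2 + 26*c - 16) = c^2 - 3*c + 2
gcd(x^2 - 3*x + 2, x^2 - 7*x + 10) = x - 2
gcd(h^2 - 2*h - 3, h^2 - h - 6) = h - 3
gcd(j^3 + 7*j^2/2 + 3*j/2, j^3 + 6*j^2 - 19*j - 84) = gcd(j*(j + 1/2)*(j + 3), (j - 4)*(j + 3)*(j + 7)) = j + 3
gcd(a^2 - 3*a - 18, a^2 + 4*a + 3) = a + 3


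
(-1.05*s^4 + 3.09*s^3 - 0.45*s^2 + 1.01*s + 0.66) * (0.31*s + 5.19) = -0.3255*s^5 - 4.4916*s^4 + 15.8976*s^3 - 2.0224*s^2 + 5.4465*s + 3.4254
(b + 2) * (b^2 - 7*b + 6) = b^3 - 5*b^2 - 8*b + 12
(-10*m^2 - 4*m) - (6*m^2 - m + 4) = -16*m^2 - 3*m - 4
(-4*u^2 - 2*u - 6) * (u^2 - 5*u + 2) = -4*u^4 + 18*u^3 - 4*u^2 + 26*u - 12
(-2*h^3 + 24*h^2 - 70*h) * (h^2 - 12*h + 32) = -2*h^5 + 48*h^4 - 422*h^3 + 1608*h^2 - 2240*h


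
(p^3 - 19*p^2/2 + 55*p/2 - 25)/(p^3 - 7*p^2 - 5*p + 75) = (p^2 - 9*p/2 + 5)/(p^2 - 2*p - 15)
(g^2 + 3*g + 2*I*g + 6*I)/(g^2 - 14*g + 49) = (g^2 + g*(3 + 2*I) + 6*I)/(g^2 - 14*g + 49)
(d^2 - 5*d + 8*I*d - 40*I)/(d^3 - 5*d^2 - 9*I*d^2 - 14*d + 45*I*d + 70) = (d + 8*I)/(d^2 - 9*I*d - 14)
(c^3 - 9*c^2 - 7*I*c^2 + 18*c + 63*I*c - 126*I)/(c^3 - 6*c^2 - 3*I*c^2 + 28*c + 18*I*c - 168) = (c - 3)/(c + 4*I)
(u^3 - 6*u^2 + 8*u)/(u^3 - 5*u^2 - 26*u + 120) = u*(u - 2)/(u^2 - u - 30)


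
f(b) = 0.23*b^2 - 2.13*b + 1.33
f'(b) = 0.46*b - 2.13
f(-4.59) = 15.95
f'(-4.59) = -4.24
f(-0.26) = 1.90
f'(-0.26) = -2.25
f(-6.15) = 23.13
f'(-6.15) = -4.96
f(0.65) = 0.04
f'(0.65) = -1.83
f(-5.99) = 22.34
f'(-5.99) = -4.89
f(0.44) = 0.44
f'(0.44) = -1.93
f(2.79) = -2.82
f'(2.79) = -0.85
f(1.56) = -1.43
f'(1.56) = -1.41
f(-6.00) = 22.39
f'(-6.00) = -4.89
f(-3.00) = 9.79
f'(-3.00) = -3.51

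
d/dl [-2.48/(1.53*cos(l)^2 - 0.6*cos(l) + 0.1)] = (1.488 - 7.5888*cos(l))*sin(l)/(1.53*cos(l)^2 - 0.6*cos(l) + 0.1)^2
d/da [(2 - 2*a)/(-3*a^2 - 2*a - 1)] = 6*(-a^2 + 2*a + 1)/(9*a^4 + 12*a^3 + 10*a^2 + 4*a + 1)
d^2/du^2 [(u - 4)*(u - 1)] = 2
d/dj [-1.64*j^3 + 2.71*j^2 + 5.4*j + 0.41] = -4.92*j^2 + 5.42*j + 5.4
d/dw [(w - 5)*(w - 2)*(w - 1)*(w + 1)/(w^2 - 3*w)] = 2*(w^5 - 8*w^4 + 21*w^3 - 17*w^2 + 10*w - 15)/(w^2*(w^2 - 6*w + 9))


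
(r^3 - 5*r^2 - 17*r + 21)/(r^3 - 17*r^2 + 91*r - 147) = (r^2 + 2*r - 3)/(r^2 - 10*r + 21)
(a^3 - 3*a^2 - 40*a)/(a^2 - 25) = a*(a - 8)/(a - 5)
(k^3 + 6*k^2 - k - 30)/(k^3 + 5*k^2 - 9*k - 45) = (k - 2)/(k - 3)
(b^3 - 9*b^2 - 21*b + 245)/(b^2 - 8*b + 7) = (b^2 - 2*b - 35)/(b - 1)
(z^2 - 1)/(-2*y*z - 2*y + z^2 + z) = (1 - z)/(2*y - z)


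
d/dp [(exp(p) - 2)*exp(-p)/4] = exp(-p)/2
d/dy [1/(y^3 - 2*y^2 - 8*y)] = (-3*y^2 + 4*y + 8)/(y^2*(-y^2 + 2*y + 8)^2)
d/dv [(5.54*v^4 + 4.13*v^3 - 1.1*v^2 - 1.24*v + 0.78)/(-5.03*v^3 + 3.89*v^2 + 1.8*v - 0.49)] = (-27.8662*v^6 + 43.1012*v^5 + 40.4487*v^4 - 8.46479999999999*v^3 + 8.5427*v^2 - 4.9904*v - 0.7964)/(25.3009*v^6 - 39.1334*v^5 - 2.9759*v^4 + 18.9334*v^3 - 0.5722*v^2 - 1.764*v + 0.2401)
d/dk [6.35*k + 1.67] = 6.35000000000000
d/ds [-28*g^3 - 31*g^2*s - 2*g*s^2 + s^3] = -31*g^2 - 4*g*s + 3*s^2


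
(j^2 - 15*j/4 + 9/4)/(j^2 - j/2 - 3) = (-4*j^2 + 15*j - 9)/(2*(-2*j^2 + j + 6))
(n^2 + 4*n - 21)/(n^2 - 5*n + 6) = (n + 7)/(n - 2)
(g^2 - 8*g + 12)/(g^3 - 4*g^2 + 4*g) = (g - 6)/(g*(g - 2))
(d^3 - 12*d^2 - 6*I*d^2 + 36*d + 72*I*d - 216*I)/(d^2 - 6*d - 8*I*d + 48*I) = (d^2 - 6*d*(1 + I) + 36*I)/(d - 8*I)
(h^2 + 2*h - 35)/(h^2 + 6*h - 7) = (h - 5)/(h - 1)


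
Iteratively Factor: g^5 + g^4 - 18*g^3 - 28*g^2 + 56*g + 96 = (g - 2)*(g^4 + 3*g^3 - 12*g^2 - 52*g - 48) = (g - 4)*(g - 2)*(g^3 + 7*g^2 + 16*g + 12) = (g - 4)*(g - 2)*(g + 2)*(g^2 + 5*g + 6) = (g - 4)*(g - 2)*(g + 2)*(g + 3)*(g + 2)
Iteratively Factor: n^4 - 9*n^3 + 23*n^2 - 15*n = (n - 3)*(n^3 - 6*n^2 + 5*n) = (n - 5)*(n - 3)*(n^2 - n) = n*(n - 5)*(n - 3)*(n - 1)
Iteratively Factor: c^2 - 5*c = (c)*(c - 5)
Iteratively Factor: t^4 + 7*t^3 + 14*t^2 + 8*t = (t + 4)*(t^3 + 3*t^2 + 2*t) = (t + 1)*(t + 4)*(t^2 + 2*t) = (t + 1)*(t + 2)*(t + 4)*(t)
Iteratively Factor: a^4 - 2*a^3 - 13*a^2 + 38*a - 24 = (a + 4)*(a^3 - 6*a^2 + 11*a - 6) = (a - 1)*(a + 4)*(a^2 - 5*a + 6) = (a - 3)*(a - 1)*(a + 4)*(a - 2)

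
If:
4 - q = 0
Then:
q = 4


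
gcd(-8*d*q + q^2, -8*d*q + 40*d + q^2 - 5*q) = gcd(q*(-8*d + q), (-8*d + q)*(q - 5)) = -8*d + q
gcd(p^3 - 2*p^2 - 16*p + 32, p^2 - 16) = p^2 - 16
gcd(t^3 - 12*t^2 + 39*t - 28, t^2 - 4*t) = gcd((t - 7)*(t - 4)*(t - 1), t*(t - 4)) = t - 4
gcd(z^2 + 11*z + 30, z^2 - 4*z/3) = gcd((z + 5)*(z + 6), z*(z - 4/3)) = 1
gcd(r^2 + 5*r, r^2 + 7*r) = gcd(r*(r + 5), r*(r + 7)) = r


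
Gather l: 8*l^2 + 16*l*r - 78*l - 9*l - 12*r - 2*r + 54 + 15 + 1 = 8*l^2 + l*(16*r - 87) - 14*r + 70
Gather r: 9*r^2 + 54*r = 9*r^2 + 54*r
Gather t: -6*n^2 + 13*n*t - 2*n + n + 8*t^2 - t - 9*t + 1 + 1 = -6*n^2 - n + 8*t^2 + t*(13*n - 10) + 2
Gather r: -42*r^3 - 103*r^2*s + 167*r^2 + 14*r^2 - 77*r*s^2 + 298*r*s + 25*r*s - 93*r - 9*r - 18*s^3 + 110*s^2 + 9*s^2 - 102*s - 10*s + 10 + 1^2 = -42*r^3 + r^2*(181 - 103*s) + r*(-77*s^2 + 323*s - 102) - 18*s^3 + 119*s^2 - 112*s + 11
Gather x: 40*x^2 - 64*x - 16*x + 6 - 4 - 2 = 40*x^2 - 80*x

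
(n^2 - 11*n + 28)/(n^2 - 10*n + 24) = (n - 7)/(n - 6)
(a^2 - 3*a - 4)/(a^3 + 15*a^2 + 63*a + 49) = (a - 4)/(a^2 + 14*a + 49)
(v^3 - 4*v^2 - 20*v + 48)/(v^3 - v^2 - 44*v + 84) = (v + 4)/(v + 7)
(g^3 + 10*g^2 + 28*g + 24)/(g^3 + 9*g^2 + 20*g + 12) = (g + 2)/(g + 1)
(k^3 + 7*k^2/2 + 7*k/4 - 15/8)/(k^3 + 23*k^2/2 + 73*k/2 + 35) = (k^2 + k - 3/4)/(k^2 + 9*k + 14)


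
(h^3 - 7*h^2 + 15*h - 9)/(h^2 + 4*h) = (h^3 - 7*h^2 + 15*h - 9)/(h*(h + 4))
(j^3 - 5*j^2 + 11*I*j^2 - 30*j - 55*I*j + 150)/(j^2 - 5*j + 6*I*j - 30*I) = j + 5*I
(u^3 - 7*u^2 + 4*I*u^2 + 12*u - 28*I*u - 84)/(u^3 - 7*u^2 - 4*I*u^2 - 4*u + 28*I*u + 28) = (u + 6*I)/(u - 2*I)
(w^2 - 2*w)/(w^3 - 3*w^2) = (w - 2)/(w*(w - 3))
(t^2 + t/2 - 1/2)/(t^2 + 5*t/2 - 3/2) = (t + 1)/(t + 3)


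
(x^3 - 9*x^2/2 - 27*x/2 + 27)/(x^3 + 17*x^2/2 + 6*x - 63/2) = (x - 6)/(x + 7)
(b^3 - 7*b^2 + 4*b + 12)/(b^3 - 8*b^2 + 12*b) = (b + 1)/b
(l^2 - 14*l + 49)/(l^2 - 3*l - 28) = (l - 7)/(l + 4)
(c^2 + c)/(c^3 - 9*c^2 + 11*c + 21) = c/(c^2 - 10*c + 21)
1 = 1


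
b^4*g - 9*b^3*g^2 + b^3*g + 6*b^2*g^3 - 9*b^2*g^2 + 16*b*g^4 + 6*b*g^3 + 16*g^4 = (b - 8*g)*(b - 2*g)*(b + g)*(b*g + g)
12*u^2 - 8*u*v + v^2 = (-6*u + v)*(-2*u + v)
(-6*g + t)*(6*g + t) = -36*g^2 + t^2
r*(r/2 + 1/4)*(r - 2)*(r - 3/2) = r^4/2 - 3*r^3/2 + 5*r^2/8 + 3*r/4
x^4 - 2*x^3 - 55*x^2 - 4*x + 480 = (x - 8)*(x - 3)*(x + 4)*(x + 5)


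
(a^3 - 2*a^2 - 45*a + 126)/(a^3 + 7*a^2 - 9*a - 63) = (a - 6)/(a + 3)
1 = 1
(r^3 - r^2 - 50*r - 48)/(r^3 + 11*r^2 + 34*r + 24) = (r - 8)/(r + 4)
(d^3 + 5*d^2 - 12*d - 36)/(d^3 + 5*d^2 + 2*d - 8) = (d^2 + 3*d - 18)/(d^2 + 3*d - 4)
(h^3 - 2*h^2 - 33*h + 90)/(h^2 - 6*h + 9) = (h^2 + h - 30)/(h - 3)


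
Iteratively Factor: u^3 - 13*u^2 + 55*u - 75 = (u - 5)*(u^2 - 8*u + 15) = (u - 5)^2*(u - 3)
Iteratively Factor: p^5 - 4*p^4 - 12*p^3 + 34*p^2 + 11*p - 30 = (p + 3)*(p^4 - 7*p^3 + 9*p^2 + 7*p - 10) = (p - 5)*(p + 3)*(p^3 - 2*p^2 - p + 2) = (p - 5)*(p + 1)*(p + 3)*(p^2 - 3*p + 2) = (p - 5)*(p - 2)*(p + 1)*(p + 3)*(p - 1)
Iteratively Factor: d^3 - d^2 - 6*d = (d + 2)*(d^2 - 3*d) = (d - 3)*(d + 2)*(d)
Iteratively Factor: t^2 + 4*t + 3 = (t + 1)*(t + 3)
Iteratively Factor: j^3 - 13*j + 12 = (j + 4)*(j^2 - 4*j + 3) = (j - 3)*(j + 4)*(j - 1)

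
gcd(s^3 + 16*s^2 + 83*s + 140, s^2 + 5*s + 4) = s + 4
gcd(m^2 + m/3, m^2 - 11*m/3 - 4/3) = m + 1/3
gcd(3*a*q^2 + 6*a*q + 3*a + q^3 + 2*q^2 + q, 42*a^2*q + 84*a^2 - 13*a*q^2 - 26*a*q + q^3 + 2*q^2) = 1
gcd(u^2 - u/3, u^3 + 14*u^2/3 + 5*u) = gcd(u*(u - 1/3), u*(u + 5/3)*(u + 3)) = u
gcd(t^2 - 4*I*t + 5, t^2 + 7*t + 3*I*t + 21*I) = 1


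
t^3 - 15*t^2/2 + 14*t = t*(t - 4)*(t - 7/2)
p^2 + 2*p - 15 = (p - 3)*(p + 5)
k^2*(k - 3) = k^3 - 3*k^2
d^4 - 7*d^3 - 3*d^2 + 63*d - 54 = (d - 6)*(d - 3)*(d - 1)*(d + 3)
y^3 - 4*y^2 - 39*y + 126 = (y - 7)*(y - 3)*(y + 6)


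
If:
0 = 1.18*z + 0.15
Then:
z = -0.13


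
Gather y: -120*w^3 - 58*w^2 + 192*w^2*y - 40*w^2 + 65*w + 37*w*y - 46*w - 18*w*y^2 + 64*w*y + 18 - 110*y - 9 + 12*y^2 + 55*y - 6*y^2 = -120*w^3 - 98*w^2 + 19*w + y^2*(6 - 18*w) + y*(192*w^2 + 101*w - 55) + 9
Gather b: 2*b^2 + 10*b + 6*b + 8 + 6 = 2*b^2 + 16*b + 14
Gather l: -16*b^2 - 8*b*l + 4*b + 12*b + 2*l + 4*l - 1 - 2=-16*b^2 + 16*b + l*(6 - 8*b) - 3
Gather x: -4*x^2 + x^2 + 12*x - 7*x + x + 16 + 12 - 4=-3*x^2 + 6*x + 24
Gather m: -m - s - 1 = -m - s - 1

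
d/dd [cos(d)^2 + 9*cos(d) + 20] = -(2*cos(d) + 9)*sin(d)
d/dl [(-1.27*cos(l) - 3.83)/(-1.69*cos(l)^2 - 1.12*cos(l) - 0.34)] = (2.1463*cos(l)^2 + 12.9454*cos(l) + 3.8578)*sin(l)/(2.8561*cos(l)^4 + 3.7856*cos(l)^3 + 2.4036*cos(l)^2 + 0.7616*cos(l) + 0.1156)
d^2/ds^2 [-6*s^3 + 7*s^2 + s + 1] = 14 - 36*s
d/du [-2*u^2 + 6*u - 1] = 6 - 4*u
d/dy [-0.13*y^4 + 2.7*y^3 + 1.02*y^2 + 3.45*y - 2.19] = -0.52*y^3 + 8.1*y^2 + 2.04*y + 3.45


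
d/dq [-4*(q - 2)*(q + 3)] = -8*q - 4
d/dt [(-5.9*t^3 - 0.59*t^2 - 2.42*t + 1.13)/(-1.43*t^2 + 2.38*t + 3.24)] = (8.437*t^4 - 28.084*t^3 - 62.2128*t^2 - 0.5914*t - 10.5302)/(2.0449*t^4 - 6.8068*t^3 - 3.602*t^2 + 15.4224*t + 10.4976)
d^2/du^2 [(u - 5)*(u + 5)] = 2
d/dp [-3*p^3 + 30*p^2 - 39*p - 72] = -9*p^2 + 60*p - 39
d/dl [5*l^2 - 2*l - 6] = 10*l - 2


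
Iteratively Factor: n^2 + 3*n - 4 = (n - 1)*(n + 4)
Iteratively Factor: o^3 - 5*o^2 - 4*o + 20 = (o + 2)*(o^2 - 7*o + 10) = (o - 2)*(o + 2)*(o - 5)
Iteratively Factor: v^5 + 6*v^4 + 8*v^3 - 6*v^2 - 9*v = (v - 1)*(v^4 + 7*v^3 + 15*v^2 + 9*v) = v*(v - 1)*(v^3 + 7*v^2 + 15*v + 9) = v*(v - 1)*(v + 3)*(v^2 + 4*v + 3) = v*(v - 1)*(v + 3)^2*(v + 1)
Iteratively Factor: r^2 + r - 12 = (r - 3)*(r + 4)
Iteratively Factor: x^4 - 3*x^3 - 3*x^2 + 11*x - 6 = (x - 1)*(x^3 - 2*x^2 - 5*x + 6) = (x - 1)^2*(x^2 - x - 6) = (x - 1)^2*(x + 2)*(x - 3)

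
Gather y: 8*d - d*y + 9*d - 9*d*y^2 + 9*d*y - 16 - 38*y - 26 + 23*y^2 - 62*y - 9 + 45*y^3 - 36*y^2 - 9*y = 17*d + 45*y^3 + y^2*(-9*d - 13) + y*(8*d - 109) - 51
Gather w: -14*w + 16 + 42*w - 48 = 28*w - 32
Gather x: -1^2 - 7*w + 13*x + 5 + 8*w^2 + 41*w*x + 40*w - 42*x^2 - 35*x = 8*w^2 + 33*w - 42*x^2 + x*(41*w - 22) + 4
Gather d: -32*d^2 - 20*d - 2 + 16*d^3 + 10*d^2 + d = 16*d^3 - 22*d^2 - 19*d - 2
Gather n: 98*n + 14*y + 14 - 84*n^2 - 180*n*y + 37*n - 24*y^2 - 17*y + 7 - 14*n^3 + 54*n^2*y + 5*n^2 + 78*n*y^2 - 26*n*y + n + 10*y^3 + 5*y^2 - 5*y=-14*n^3 + n^2*(54*y - 79) + n*(78*y^2 - 206*y + 136) + 10*y^3 - 19*y^2 - 8*y + 21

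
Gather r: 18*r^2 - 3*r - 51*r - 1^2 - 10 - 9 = 18*r^2 - 54*r - 20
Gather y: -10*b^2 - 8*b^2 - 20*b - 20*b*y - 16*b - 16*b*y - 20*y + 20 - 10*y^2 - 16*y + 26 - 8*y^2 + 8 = -18*b^2 - 36*b - 18*y^2 + y*(-36*b - 36) + 54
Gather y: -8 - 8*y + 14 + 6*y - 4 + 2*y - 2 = 0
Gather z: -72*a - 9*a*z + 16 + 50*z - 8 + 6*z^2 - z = -72*a + 6*z^2 + z*(49 - 9*a) + 8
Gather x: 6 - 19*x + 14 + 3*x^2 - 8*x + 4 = 3*x^2 - 27*x + 24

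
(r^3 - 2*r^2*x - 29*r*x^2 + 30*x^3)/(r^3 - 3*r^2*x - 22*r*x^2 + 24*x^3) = (r + 5*x)/(r + 4*x)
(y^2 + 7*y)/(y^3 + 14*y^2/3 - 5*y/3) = 3*(y + 7)/(3*y^2 + 14*y - 5)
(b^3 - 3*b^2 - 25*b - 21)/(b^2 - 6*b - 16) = (-b^3 + 3*b^2 + 25*b + 21)/(-b^2 + 6*b + 16)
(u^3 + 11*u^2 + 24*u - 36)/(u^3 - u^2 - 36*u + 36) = (u + 6)/(u - 6)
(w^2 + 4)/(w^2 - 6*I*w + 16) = (w - 2*I)/(w - 8*I)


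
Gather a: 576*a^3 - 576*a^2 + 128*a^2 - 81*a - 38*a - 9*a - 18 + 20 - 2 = 576*a^3 - 448*a^2 - 128*a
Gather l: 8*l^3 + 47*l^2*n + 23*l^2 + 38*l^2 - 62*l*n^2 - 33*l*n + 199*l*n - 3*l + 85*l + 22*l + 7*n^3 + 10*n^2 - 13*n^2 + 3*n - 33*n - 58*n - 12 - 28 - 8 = 8*l^3 + l^2*(47*n + 61) + l*(-62*n^2 + 166*n + 104) + 7*n^3 - 3*n^2 - 88*n - 48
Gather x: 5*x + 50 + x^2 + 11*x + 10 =x^2 + 16*x + 60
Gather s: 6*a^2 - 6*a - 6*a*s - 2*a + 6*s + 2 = 6*a^2 - 8*a + s*(6 - 6*a) + 2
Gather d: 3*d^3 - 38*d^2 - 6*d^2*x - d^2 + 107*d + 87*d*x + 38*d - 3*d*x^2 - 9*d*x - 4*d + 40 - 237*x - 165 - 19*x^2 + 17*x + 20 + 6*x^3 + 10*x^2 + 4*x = 3*d^3 + d^2*(-6*x - 39) + d*(-3*x^2 + 78*x + 141) + 6*x^3 - 9*x^2 - 216*x - 105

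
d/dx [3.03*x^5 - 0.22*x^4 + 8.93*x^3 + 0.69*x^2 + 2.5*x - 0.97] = 15.15*x^4 - 0.88*x^3 + 26.79*x^2 + 1.38*x + 2.5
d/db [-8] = 0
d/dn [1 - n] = -1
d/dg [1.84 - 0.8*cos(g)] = 0.8*sin(g)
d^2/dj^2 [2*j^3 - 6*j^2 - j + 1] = 12*j - 12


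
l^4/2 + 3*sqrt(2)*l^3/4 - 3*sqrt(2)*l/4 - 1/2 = (l/2 + 1/2)*(l - 1)*(l + sqrt(2)/2)*(l + sqrt(2))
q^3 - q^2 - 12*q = q*(q - 4)*(q + 3)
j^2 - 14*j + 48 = (j - 8)*(j - 6)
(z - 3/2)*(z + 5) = z^2 + 7*z/2 - 15/2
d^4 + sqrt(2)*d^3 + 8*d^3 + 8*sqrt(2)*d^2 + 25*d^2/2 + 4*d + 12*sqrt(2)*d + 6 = (d + 2)*(d + 6)*(sqrt(2)*d/2 + 1/2)*(sqrt(2)*d + 1)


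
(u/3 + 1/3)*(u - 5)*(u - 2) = u^3/3 - 2*u^2 + u + 10/3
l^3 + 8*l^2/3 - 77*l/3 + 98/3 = (l - 7/3)*(l - 2)*(l + 7)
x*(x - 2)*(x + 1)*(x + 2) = x^4 + x^3 - 4*x^2 - 4*x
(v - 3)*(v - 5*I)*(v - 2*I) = v^3 - 3*v^2 - 7*I*v^2 - 10*v + 21*I*v + 30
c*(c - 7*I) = c^2 - 7*I*c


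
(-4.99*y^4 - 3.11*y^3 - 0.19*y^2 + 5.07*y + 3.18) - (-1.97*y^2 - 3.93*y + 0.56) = -4.99*y^4 - 3.11*y^3 + 1.78*y^2 + 9.0*y + 2.62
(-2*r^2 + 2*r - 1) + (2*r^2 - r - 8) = r - 9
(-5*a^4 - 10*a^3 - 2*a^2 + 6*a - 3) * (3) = -15*a^4 - 30*a^3 - 6*a^2 + 18*a - 9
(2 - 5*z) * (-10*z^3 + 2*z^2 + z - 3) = 50*z^4 - 30*z^3 - z^2 + 17*z - 6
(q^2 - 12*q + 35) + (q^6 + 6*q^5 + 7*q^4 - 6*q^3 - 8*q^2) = q^6 + 6*q^5 + 7*q^4 - 6*q^3 - 7*q^2 - 12*q + 35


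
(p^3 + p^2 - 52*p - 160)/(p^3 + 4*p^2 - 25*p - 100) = (p - 8)/(p - 5)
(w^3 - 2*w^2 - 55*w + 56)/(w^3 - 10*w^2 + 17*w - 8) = (w + 7)/(w - 1)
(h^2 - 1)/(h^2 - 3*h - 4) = (h - 1)/(h - 4)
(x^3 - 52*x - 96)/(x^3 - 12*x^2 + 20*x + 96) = (x + 6)/(x - 6)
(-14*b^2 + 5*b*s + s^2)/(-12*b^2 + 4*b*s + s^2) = (7*b + s)/(6*b + s)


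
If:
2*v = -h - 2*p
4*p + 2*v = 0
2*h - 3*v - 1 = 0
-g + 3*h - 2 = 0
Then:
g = -7/5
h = 1/5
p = 1/10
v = -1/5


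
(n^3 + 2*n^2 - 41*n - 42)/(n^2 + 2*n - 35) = (n^2 - 5*n - 6)/(n - 5)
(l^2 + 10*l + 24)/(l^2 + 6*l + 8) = (l + 6)/(l + 2)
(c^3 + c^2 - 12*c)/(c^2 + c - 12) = c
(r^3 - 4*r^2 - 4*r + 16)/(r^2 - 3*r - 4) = (r^2 - 4)/(r + 1)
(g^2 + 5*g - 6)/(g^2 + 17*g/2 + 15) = 2*(g - 1)/(2*g + 5)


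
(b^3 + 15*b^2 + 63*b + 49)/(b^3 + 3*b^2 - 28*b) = (b^2 + 8*b + 7)/(b*(b - 4))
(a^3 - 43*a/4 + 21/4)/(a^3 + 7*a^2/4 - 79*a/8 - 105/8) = 2*(2*a - 1)/(4*a + 5)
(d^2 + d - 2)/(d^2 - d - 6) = (d - 1)/(d - 3)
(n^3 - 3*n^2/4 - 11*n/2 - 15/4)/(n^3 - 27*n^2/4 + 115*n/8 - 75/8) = 2*(4*n^2 + 9*n + 5)/(8*n^2 - 30*n + 25)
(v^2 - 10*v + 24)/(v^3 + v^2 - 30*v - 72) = (v - 4)/(v^2 + 7*v + 12)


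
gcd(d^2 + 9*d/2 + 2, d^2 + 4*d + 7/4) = d + 1/2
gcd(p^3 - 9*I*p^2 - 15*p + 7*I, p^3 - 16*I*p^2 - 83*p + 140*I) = p - 7*I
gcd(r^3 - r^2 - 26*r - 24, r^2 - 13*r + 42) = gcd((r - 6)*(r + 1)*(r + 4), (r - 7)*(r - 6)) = r - 6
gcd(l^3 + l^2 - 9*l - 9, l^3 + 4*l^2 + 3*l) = l^2 + 4*l + 3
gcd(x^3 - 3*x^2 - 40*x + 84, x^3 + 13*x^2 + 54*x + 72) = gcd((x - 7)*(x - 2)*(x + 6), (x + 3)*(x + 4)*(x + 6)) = x + 6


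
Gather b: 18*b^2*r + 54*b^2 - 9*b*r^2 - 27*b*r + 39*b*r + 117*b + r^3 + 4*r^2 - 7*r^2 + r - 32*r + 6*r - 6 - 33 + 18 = b^2*(18*r + 54) + b*(-9*r^2 + 12*r + 117) + r^3 - 3*r^2 - 25*r - 21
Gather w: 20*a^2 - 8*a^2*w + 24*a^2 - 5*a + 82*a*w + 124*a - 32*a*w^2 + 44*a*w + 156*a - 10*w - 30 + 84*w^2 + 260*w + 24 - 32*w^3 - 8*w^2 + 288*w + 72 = 44*a^2 + 275*a - 32*w^3 + w^2*(76 - 32*a) + w*(-8*a^2 + 126*a + 538) + 66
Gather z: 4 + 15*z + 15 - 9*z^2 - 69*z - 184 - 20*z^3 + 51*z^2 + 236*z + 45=-20*z^3 + 42*z^2 + 182*z - 120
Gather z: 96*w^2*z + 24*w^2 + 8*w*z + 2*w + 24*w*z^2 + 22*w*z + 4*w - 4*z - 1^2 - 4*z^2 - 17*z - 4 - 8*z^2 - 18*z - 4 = 24*w^2 + 6*w + z^2*(24*w - 12) + z*(96*w^2 + 30*w - 39) - 9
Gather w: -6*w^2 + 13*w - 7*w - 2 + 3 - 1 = -6*w^2 + 6*w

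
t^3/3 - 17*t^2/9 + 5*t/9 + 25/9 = (t/3 + 1/3)*(t - 5)*(t - 5/3)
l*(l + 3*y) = l^2 + 3*l*y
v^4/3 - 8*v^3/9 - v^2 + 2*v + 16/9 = (v/3 + 1/3)*(v - 8/3)*(v - 2)*(v + 1)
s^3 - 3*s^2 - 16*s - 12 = (s - 6)*(s + 1)*(s + 2)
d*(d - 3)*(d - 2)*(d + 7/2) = d^4 - 3*d^3/2 - 23*d^2/2 + 21*d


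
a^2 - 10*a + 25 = (a - 5)^2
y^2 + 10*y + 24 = (y + 4)*(y + 6)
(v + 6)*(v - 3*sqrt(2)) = v^2 - 3*sqrt(2)*v + 6*v - 18*sqrt(2)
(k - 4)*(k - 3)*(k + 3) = k^3 - 4*k^2 - 9*k + 36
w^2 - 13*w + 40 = (w - 8)*(w - 5)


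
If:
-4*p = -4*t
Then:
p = t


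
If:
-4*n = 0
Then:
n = 0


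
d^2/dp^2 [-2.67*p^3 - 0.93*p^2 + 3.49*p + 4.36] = -16.02*p - 1.86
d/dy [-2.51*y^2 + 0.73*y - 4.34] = 0.73 - 5.02*y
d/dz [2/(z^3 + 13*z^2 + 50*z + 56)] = 2*(-3*z^2 - 26*z - 50)/(z^3 + 13*z^2 + 50*z + 56)^2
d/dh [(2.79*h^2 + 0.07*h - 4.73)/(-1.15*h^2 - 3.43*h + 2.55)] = (-9.4892*h^2 + 3.35*h - 16.0454)/(1.3225*h^4 + 7.889*h^3 + 5.8999*h^2 - 17.493*h + 6.5025)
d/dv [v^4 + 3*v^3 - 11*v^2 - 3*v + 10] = 4*v^3 + 9*v^2 - 22*v - 3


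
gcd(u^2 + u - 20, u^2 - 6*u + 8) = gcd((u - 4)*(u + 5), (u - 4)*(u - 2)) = u - 4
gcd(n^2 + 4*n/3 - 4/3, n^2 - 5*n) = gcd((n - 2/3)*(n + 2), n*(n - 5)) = 1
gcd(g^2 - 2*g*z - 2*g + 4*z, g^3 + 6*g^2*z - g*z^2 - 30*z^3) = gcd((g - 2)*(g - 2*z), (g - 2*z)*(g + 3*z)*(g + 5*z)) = -g + 2*z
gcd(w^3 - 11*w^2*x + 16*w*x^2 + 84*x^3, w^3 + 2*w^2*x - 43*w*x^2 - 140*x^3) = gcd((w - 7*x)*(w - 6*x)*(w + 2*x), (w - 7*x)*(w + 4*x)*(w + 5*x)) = -w + 7*x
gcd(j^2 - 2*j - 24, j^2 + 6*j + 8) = j + 4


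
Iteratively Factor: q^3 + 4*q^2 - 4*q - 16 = (q - 2)*(q^2 + 6*q + 8) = (q - 2)*(q + 4)*(q + 2)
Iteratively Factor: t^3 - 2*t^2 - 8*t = (t - 4)*(t^2 + 2*t) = t*(t - 4)*(t + 2)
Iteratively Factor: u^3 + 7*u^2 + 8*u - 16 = (u - 1)*(u^2 + 8*u + 16) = (u - 1)*(u + 4)*(u + 4)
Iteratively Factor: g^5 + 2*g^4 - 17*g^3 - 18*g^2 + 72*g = (g - 2)*(g^4 + 4*g^3 - 9*g^2 - 36*g) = (g - 2)*(g + 3)*(g^3 + g^2 - 12*g) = (g - 2)*(g + 3)*(g + 4)*(g^2 - 3*g) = g*(g - 2)*(g + 3)*(g + 4)*(g - 3)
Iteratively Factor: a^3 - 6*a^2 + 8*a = (a)*(a^2 - 6*a + 8) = a*(a - 2)*(a - 4)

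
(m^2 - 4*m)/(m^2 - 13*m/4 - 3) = 4*m/(4*m + 3)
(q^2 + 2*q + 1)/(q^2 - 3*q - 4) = (q + 1)/(q - 4)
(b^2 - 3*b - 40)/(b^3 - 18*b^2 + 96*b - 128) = (b + 5)/(b^2 - 10*b + 16)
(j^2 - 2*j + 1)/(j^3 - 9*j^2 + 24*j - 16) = (j - 1)/(j^2 - 8*j + 16)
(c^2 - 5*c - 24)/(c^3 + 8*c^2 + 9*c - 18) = (c - 8)/(c^2 + 5*c - 6)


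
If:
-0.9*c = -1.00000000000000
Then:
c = 1.11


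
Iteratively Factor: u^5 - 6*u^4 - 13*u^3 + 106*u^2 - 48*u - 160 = (u - 4)*(u^4 - 2*u^3 - 21*u^2 + 22*u + 40) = (u - 4)*(u - 2)*(u^3 - 21*u - 20) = (u - 5)*(u - 4)*(u - 2)*(u^2 + 5*u + 4) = (u - 5)*(u - 4)*(u - 2)*(u + 4)*(u + 1)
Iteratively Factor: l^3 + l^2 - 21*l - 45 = (l - 5)*(l^2 + 6*l + 9) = (l - 5)*(l + 3)*(l + 3)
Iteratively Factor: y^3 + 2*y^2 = (y)*(y^2 + 2*y) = y*(y + 2)*(y)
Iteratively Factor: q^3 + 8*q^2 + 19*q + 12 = (q + 3)*(q^2 + 5*q + 4) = (q + 3)*(q + 4)*(q + 1)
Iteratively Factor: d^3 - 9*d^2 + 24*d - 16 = (d - 4)*(d^2 - 5*d + 4) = (d - 4)*(d - 1)*(d - 4)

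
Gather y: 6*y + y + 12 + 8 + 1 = 7*y + 21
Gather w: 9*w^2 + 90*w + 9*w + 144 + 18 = 9*w^2 + 99*w + 162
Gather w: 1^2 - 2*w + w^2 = w^2 - 2*w + 1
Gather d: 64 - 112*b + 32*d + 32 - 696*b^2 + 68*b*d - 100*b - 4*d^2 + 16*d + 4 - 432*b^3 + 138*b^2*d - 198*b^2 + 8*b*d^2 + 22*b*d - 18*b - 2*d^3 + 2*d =-432*b^3 - 894*b^2 - 230*b - 2*d^3 + d^2*(8*b - 4) + d*(138*b^2 + 90*b + 50) + 100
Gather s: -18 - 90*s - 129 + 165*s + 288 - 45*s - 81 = 30*s + 60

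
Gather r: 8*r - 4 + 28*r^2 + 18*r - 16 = 28*r^2 + 26*r - 20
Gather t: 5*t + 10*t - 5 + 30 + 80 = 15*t + 105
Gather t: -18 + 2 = -16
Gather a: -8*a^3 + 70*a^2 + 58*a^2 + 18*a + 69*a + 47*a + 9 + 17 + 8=-8*a^3 + 128*a^2 + 134*a + 34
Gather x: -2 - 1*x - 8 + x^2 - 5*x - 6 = x^2 - 6*x - 16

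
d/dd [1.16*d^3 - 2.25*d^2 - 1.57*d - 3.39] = 3.48*d^2 - 4.5*d - 1.57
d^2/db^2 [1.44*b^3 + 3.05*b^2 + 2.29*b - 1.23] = 8.64*b + 6.1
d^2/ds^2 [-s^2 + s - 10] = -2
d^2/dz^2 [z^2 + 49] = 2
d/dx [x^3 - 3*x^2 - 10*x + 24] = 3*x^2 - 6*x - 10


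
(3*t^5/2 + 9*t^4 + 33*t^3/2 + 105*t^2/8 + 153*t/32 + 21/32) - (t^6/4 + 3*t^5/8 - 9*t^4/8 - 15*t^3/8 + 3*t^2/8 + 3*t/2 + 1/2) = -t^6/4 + 9*t^5/8 + 81*t^4/8 + 147*t^3/8 + 51*t^2/4 + 105*t/32 + 5/32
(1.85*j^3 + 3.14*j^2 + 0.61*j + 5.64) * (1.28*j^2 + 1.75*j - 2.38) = 2.368*j^5 + 7.2567*j^4 + 1.8728*j^3 + 0.813499999999999*j^2 + 8.4182*j - 13.4232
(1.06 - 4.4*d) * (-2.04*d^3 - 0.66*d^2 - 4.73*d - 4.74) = 8.976*d^4 + 0.7416*d^3 + 20.1124*d^2 + 15.8422*d - 5.0244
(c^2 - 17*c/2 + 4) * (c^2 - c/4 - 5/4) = c^4 - 35*c^3/4 + 39*c^2/8 + 77*c/8 - 5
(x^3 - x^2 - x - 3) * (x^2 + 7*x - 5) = x^5 + 6*x^4 - 13*x^3 - 5*x^2 - 16*x + 15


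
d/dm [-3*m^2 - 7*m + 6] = -6*m - 7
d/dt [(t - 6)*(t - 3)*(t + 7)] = 3*t^2 - 4*t - 45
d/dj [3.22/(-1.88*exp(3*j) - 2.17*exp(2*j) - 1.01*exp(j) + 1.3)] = (18.1608*exp(2*j) + 13.9748*exp(j) + 3.2522)*exp(j)/(1.88*exp(3*j) + 2.17*exp(2*j) + 1.01*exp(j) - 1.3)^2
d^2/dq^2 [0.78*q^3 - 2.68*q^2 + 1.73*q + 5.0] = 4.68*q - 5.36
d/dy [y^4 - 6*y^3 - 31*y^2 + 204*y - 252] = 4*y^3 - 18*y^2 - 62*y + 204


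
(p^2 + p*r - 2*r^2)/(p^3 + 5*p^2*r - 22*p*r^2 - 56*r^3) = (p - r)/(p^2 + 3*p*r - 28*r^2)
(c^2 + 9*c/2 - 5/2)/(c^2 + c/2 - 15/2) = (2*c^2 + 9*c - 5)/(2*c^2 + c - 15)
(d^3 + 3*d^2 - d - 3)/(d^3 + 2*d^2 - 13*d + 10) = (d^2 + 4*d + 3)/(d^2 + 3*d - 10)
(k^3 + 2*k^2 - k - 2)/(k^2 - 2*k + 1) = (k^2 + 3*k + 2)/(k - 1)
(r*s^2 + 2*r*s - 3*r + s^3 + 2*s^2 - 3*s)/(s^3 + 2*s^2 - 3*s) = (r + s)/s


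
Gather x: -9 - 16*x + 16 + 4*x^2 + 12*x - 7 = 4*x^2 - 4*x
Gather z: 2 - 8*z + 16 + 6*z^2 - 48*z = 6*z^2 - 56*z + 18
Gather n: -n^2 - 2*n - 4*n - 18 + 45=-n^2 - 6*n + 27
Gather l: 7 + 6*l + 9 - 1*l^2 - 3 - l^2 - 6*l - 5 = 8 - 2*l^2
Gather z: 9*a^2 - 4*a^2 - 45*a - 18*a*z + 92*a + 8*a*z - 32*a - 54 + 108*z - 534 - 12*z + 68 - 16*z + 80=5*a^2 + 15*a + z*(80 - 10*a) - 440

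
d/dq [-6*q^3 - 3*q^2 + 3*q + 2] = -18*q^2 - 6*q + 3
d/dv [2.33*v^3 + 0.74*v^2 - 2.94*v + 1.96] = 6.99*v^2 + 1.48*v - 2.94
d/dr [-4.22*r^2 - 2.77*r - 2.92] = -8.44*r - 2.77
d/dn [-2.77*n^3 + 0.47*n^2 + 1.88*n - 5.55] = -8.31*n^2 + 0.94*n + 1.88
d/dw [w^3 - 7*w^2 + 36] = w*(3*w - 14)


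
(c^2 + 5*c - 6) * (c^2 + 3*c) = c^4 + 8*c^3 + 9*c^2 - 18*c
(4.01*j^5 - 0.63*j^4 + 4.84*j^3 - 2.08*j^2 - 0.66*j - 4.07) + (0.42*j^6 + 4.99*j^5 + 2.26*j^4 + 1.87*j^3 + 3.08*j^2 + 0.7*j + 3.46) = 0.42*j^6 + 9.0*j^5 + 1.63*j^4 + 6.71*j^3 + 1.0*j^2 + 0.0399999999999999*j - 0.61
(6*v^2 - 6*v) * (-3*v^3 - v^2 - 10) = -18*v^5 + 12*v^4 + 6*v^3 - 60*v^2 + 60*v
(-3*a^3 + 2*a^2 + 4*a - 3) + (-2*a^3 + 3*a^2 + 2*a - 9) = -5*a^3 + 5*a^2 + 6*a - 12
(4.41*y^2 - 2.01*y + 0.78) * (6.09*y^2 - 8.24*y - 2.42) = 26.8569*y^4 - 48.5793*y^3 + 10.6404*y^2 - 1.563*y - 1.8876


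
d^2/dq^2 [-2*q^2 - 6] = -4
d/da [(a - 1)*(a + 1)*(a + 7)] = 3*a^2 + 14*a - 1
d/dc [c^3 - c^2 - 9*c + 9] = 3*c^2 - 2*c - 9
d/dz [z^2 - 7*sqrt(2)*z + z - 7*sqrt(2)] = 2*z - 7*sqrt(2) + 1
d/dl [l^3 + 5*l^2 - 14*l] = 3*l^2 + 10*l - 14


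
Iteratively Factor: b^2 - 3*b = (b)*(b - 3)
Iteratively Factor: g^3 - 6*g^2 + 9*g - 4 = (g - 1)*(g^2 - 5*g + 4) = (g - 4)*(g - 1)*(g - 1)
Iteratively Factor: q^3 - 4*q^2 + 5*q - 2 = (q - 2)*(q^2 - 2*q + 1) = (q - 2)*(q - 1)*(q - 1)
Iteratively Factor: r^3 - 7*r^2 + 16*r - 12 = (r - 2)*(r^2 - 5*r + 6) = (r - 2)^2*(r - 3)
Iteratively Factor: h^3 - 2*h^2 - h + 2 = (h - 1)*(h^2 - h - 2) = (h - 2)*(h - 1)*(h + 1)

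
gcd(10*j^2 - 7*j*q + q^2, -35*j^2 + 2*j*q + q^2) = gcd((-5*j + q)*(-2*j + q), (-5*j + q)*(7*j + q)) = -5*j + q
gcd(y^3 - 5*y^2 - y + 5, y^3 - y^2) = y - 1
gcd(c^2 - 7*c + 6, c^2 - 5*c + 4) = c - 1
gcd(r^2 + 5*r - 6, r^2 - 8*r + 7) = r - 1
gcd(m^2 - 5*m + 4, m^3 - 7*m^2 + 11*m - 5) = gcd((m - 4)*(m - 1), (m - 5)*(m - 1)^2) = m - 1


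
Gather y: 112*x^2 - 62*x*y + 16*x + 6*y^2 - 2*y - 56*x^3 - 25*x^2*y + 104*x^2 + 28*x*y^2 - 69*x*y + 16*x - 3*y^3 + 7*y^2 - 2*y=-56*x^3 + 216*x^2 + 32*x - 3*y^3 + y^2*(28*x + 13) + y*(-25*x^2 - 131*x - 4)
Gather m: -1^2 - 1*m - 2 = -m - 3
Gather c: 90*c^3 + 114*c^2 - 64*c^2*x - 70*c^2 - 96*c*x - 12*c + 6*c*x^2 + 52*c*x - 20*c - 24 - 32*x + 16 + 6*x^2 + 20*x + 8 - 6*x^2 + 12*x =90*c^3 + c^2*(44 - 64*x) + c*(6*x^2 - 44*x - 32)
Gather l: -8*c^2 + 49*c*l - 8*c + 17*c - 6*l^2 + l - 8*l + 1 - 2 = -8*c^2 + 9*c - 6*l^2 + l*(49*c - 7) - 1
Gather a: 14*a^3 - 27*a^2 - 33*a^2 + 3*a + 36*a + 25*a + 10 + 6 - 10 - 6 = 14*a^3 - 60*a^2 + 64*a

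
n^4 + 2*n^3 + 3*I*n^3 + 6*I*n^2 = n^2*(n + 2)*(n + 3*I)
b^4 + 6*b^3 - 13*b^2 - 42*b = b*(b - 3)*(b + 2)*(b + 7)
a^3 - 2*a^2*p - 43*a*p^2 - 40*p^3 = (a - 8*p)*(a + p)*(a + 5*p)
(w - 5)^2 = w^2 - 10*w + 25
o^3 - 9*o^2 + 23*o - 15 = (o - 5)*(o - 3)*(o - 1)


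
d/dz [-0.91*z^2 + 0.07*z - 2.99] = 0.07 - 1.82*z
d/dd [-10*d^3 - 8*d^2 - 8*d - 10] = -30*d^2 - 16*d - 8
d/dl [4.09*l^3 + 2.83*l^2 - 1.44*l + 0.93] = 12.27*l^2 + 5.66*l - 1.44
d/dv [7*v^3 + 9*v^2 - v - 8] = 21*v^2 + 18*v - 1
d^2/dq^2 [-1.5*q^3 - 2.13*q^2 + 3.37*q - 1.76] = -9.0*q - 4.26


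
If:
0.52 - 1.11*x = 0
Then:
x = 0.47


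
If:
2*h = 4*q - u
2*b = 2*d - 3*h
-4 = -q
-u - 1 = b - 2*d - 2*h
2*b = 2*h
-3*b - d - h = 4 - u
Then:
No Solution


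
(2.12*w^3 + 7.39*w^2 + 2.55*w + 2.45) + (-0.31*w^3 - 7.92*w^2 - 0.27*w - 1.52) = 1.81*w^3 - 0.53*w^2 + 2.28*w + 0.93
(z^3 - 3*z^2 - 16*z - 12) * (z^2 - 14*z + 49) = z^5 - 17*z^4 + 75*z^3 + 65*z^2 - 616*z - 588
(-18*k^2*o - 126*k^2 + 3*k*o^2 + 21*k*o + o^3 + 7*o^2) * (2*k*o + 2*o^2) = -36*k^3*o^2 - 252*k^3*o - 30*k^2*o^3 - 210*k^2*o^2 + 8*k*o^4 + 56*k*o^3 + 2*o^5 + 14*o^4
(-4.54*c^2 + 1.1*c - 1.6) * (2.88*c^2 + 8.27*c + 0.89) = -13.0752*c^4 - 34.3778*c^3 + 0.448399999999999*c^2 - 12.253*c - 1.424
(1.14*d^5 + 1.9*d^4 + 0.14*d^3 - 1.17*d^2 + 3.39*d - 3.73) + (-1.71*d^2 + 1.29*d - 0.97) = 1.14*d^5 + 1.9*d^4 + 0.14*d^3 - 2.88*d^2 + 4.68*d - 4.7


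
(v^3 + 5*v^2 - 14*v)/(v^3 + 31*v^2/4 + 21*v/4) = 4*(v - 2)/(4*v + 3)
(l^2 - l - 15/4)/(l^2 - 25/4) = (2*l + 3)/(2*l + 5)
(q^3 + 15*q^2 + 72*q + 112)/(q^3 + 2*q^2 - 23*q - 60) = (q^2 + 11*q + 28)/(q^2 - 2*q - 15)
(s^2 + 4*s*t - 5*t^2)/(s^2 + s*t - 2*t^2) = (s + 5*t)/(s + 2*t)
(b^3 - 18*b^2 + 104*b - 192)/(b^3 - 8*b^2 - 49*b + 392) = (b^2 - 10*b + 24)/(b^2 - 49)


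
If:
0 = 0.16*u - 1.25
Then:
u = 7.81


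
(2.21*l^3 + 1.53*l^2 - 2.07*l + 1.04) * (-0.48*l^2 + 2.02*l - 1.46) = -1.0608*l^5 + 3.7298*l^4 + 0.8576*l^3 - 6.9144*l^2 + 5.123*l - 1.5184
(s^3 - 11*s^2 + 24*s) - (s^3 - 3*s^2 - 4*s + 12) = -8*s^2 + 28*s - 12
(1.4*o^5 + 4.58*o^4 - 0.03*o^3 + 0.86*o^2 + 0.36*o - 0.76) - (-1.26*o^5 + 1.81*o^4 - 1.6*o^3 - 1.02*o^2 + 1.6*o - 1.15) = 2.66*o^5 + 2.77*o^4 + 1.57*o^3 + 1.88*o^2 - 1.24*o + 0.39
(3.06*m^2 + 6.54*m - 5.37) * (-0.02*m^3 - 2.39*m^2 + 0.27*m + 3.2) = -0.0612*m^5 - 7.4442*m^4 - 14.697*m^3 + 24.3921*m^2 + 19.4781*m - 17.184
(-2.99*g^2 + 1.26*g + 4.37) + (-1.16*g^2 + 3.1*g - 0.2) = -4.15*g^2 + 4.36*g + 4.17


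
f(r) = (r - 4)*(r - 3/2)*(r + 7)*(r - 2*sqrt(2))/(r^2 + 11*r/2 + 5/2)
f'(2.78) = -0.61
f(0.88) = -3.66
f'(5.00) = 2.57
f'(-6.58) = -100.35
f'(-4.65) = -1675.16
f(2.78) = 0.03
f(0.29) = -19.88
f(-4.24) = 324.63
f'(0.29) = 55.81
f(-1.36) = 115.68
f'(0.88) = 11.77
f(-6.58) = -35.16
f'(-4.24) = -364.60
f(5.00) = 1.66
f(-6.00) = -120.39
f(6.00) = 5.19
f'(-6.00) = -220.94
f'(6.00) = 4.51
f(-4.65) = 643.66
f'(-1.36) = 33.59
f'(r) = (-2*r - 11/2)*(r - 4)*(r - 3/2)*(r + 7)*(r - 2*sqrt(2))/(r^2 + 11*r/2 + 5/2)^2 + (r - 4)*(r - 3/2)*(r + 7)/(r^2 + 11*r/2 + 5/2) + (r - 4)*(r - 3/2)*(r - 2*sqrt(2))/(r^2 + 11*r/2 + 5/2) + (r - 4)*(r + 7)*(r - 2*sqrt(2))/(r^2 + 11*r/2 + 5/2) + (r - 3/2)*(r + 7)*(r - 2*sqrt(2))/(r^2 + 11*r/2 + 5/2) = 2*(4*r^5 - 4*sqrt(2)*r^4 + 36*r^4 - 44*sqrt(2)*r^3 + 53*r^3 - 419*r^2 - 193*sqrt(2)*r^2 - 325*r + 306*sqrt(2)*r + 210 + 1249*sqrt(2))/(4*r^4 + 44*r^3 + 141*r^2 + 110*r + 25)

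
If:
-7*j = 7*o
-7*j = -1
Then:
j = 1/7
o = -1/7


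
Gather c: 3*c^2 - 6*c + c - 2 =3*c^2 - 5*c - 2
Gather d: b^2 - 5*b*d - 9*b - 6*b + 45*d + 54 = b^2 - 15*b + d*(45 - 5*b) + 54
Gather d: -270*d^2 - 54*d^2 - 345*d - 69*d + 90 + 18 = -324*d^2 - 414*d + 108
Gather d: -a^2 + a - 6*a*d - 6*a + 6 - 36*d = -a^2 - 5*a + d*(-6*a - 36) + 6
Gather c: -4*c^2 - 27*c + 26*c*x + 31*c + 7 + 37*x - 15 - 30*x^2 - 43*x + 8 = -4*c^2 + c*(26*x + 4) - 30*x^2 - 6*x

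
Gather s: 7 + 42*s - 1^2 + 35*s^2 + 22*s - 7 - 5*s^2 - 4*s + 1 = 30*s^2 + 60*s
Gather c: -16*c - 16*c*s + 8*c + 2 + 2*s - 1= c*(-16*s - 8) + 2*s + 1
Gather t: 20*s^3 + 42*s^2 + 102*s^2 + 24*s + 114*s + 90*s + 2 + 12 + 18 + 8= 20*s^3 + 144*s^2 + 228*s + 40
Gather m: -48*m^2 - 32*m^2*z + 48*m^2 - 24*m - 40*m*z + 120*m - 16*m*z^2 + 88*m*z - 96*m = -32*m^2*z + m*(-16*z^2 + 48*z)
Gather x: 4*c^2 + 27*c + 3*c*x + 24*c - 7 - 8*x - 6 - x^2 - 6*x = 4*c^2 + 51*c - x^2 + x*(3*c - 14) - 13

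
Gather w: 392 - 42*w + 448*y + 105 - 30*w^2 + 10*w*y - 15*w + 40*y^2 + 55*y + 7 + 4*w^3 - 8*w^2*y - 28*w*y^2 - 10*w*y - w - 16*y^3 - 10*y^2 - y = 4*w^3 + w^2*(-8*y - 30) + w*(-28*y^2 - 58) - 16*y^3 + 30*y^2 + 502*y + 504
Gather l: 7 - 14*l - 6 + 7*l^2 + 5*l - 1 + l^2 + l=8*l^2 - 8*l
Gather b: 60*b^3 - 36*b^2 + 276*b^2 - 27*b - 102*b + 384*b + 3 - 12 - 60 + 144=60*b^3 + 240*b^2 + 255*b + 75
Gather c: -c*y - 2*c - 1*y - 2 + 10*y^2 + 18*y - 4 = c*(-y - 2) + 10*y^2 + 17*y - 6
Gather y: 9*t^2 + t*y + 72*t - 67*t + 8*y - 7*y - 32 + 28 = 9*t^2 + 5*t + y*(t + 1) - 4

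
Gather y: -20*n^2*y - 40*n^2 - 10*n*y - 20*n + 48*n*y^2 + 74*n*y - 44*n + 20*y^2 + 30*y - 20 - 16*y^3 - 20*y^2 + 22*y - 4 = -40*n^2 + 48*n*y^2 - 64*n - 16*y^3 + y*(-20*n^2 + 64*n + 52) - 24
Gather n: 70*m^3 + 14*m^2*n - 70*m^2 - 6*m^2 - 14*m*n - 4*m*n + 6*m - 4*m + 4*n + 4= 70*m^3 - 76*m^2 + 2*m + n*(14*m^2 - 18*m + 4) + 4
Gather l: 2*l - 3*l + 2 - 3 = -l - 1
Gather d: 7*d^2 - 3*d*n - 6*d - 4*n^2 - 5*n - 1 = 7*d^2 + d*(-3*n - 6) - 4*n^2 - 5*n - 1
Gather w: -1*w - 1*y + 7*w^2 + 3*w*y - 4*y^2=7*w^2 + w*(3*y - 1) - 4*y^2 - y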